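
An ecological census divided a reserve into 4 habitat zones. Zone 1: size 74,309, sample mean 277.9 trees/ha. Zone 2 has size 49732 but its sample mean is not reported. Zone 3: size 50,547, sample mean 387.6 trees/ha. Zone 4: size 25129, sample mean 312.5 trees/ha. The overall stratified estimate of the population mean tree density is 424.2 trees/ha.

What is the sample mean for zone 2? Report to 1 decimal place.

736.4

Σ Nₕx̄ₕ = N·μ, so 49732·x̄_2 = 199717·424.2 − (74309·277.9 + 50547·387.6 + 25129·312.5).
= 84719951.4 − 48095300.8 = 36624650.6.
x̄_2 = 36624650.6 / 49732 = 736.440... → 736.4.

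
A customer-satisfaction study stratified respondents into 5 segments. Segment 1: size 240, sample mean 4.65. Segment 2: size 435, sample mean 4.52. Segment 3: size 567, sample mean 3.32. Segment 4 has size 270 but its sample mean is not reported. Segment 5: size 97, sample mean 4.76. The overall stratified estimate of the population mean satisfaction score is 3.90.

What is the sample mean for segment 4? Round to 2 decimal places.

N = 240 + 435 + 567 + 270 + 97 = 1609.
Overall total = μ·N = 3.90·1609 = 6275.1.
Subtract the known strata: 240·4.65 + 435·4.52 + 567·3.32 + 97·4.76 = 5426.36.
Remaining total for segment 4: 6275.1 − 5426.36 = 848.74.
Divide by its size: 848.74 / 270 = 3.1435... → 3.14.

3.14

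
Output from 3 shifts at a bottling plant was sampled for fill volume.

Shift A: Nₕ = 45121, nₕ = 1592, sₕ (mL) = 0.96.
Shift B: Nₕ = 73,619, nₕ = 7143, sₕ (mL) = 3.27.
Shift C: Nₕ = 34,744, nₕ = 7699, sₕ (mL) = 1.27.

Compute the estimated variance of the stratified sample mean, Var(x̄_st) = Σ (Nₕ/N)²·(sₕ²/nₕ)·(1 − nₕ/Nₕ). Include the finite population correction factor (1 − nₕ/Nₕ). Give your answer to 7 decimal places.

0.0003676

N = 153484; Wₕ = Nₕ/N.
shift A: (45121/153484)²·0.96²/1592·(1 − 1592/45121) = 0.0000482648
shift B: (73619/153484)²·3.27²/7143·(1 − 7143/73619) = 0.0003109879
shift C: (34744/153484)²·1.27²/7699·(1 − 7699/34744) = 0.0000083563
Sum = 0.0003676090 → 0.0003676.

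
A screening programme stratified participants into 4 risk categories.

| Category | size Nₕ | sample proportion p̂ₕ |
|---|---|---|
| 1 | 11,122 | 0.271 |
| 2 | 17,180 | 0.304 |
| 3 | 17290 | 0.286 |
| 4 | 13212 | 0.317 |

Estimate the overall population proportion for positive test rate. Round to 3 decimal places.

0.295

Wₕ = Nₕ/N with N = 58804: 0.1891, 0.2922, 0.2940, 0.2247.
p̂_st = 0.1891·0.271 + 0.2922·0.304 + 0.2940·0.286 + 0.2247·0.317 ≈ 0.29539... → 0.295.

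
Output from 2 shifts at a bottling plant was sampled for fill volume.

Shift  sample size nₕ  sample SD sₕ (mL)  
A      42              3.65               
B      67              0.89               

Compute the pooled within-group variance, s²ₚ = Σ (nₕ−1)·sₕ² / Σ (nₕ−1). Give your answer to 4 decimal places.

5.5935

A: (42−1)·3.65² = 41·13.3225 = 546.2225
B: (67−1)·0.89² = 66·0.7921 = 52.2786
Numerator = 598.5011; denominator = Σ(nₕ−1) = 107.
s²ₚ = 598.5011/107 = 5.593468... → 5.5935.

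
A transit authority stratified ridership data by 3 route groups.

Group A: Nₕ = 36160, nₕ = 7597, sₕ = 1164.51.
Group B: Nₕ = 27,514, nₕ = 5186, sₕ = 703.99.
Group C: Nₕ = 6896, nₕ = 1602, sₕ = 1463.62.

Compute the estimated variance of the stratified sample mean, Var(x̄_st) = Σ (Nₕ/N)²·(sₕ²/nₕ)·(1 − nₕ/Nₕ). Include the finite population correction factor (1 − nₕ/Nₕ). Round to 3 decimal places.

N = 70570; Wₕ = Nₕ/N.
group A: (36160/70570)²·1164.51²/7597·(1 − 7597/36160) = 37.019992
group B: (27514/70570)²·703.99²/5186·(1 − 5186/27514) = 11.788642
group C: (6896/70570)²·1463.62²/1602·(1 − 1602/6896) = 9.802461
Sum = 58.611095 → 58.611.

58.611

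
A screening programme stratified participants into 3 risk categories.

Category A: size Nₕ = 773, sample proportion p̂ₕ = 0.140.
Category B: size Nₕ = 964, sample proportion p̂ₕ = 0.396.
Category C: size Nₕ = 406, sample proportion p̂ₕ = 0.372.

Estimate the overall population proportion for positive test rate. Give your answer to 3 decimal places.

N = 773 + 964 + 406 = 2143.
Overall proportion = Σ (Nₕ/N)·p̂ₕ.
Σ Nₕp̂ₕ = 108.22 + 381.744 + 151.032 = 640.996.
640.996 / 2143 = 0.29911... → 0.299.

0.299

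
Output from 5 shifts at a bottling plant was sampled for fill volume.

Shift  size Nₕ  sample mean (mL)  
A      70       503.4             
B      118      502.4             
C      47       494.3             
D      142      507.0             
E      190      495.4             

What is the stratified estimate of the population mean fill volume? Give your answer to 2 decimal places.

500.66

N = 567; weights Wₕ = Nₕ/N = (0.1235, 0.2081, 0.0829, 0.2504, 0.3351).
x̄_st = Σ Wₕ·x̄ₕ = 0.1235·503.4 + 0.2081·502.4 + 0.0829·494.3 + 0.2504·507.0 + 0.3351·495.4 ≈ 500.6584...
→ 500.66.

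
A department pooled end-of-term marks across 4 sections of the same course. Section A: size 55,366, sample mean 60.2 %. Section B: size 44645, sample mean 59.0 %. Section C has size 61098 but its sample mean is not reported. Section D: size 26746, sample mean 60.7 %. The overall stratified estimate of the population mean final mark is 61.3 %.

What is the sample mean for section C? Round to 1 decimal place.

N = 55366 + 44645 + 61098 + 26746 = 187855.
Overall total = μ·N = 61.3·187855 = 11515511.5.
Subtract the known strata: 55366·60.2 + 44645·59.0 + 26746·60.7 = 7590570.4.
Remaining total for section C: 11515511.5 − 7590570.4 = 3924941.1.
Divide by its size: 3924941.1 / 61098 = 64.240... → 64.2.

64.2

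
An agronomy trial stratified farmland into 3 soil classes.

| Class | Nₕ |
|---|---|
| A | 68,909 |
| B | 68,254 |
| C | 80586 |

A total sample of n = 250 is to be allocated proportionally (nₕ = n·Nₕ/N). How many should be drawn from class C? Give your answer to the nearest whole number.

N = 68909 + 68254 + 80586 = 217749.
n_C = 250·80586/217749 = 92.522... → 93.

93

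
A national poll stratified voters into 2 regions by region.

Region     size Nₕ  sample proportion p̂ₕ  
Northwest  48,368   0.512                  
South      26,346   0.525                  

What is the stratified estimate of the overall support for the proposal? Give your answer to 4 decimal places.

0.5166

N = 48368 + 26346 = 74714.
Overall proportion = Σ (Nₕ/N)·p̂ₕ.
Σ Nₕp̂ₕ = 24764.416 + 13831.65 = 38596.066.
38596.066 / 74714 = 0.516584... → 0.5166.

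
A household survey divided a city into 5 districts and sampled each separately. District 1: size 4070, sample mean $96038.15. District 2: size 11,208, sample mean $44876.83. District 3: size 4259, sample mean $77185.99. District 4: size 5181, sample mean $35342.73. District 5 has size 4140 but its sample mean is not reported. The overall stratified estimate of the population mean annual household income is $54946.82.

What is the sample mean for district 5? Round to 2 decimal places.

Σ Nₕx̄ₕ = N·μ, so 4140·x̄_5 = 28858·54946.82 − (4070·96038.15 + 11208·44876.83 + 4259·77185.99 + 5181·35342.73).
= 1585655331.56 − 1405700596.68 = 179954734.88.
x̄_5 = 179954734.88 / 4140 = 43467.3273... → 43467.33.

43467.33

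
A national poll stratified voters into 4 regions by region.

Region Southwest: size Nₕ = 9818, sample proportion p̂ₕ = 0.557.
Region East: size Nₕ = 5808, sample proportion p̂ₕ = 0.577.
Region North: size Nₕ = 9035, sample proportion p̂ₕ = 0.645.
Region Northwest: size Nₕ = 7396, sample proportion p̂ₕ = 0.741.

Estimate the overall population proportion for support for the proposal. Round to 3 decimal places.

0.628

N = 9818 + 5808 + 9035 + 7396 = 32057.
Overall proportion = Σ (Nₕ/N)·p̂ₕ.
Σ Nₕp̂ₕ = 5468.626 + 3351.216 + 5827.575 + 5480.436 = 20127.853.
20127.853 / 32057 = 0.62788... → 0.628.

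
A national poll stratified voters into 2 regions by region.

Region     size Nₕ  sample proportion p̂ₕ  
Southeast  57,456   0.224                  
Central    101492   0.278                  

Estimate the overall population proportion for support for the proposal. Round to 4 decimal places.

N = 57456 + 101492 = 158948.
Overall proportion = Σ (Nₕ/N)·p̂ₕ.
Σ Nₕp̂ₕ = 12870.144 + 28214.776 = 41084.92.
41084.92 / 158948 = 0.258480... → 0.2585.

0.2585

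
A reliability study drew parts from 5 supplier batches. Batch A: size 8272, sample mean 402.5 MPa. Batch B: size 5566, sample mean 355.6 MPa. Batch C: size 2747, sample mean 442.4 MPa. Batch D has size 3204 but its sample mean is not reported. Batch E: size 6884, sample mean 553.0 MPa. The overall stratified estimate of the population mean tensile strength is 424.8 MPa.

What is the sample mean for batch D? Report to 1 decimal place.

Σ Nₕx̄ₕ = N·μ, so 3204·x̄_D = 26673·424.8 − (8272·402.5 + 5566·355.6 + 2747·442.4 + 6884·553.0).
= 11330690.4 − 10330874.4 = 999816.
x̄_D = 999816 / 3204 = 312.052... → 312.1.

312.1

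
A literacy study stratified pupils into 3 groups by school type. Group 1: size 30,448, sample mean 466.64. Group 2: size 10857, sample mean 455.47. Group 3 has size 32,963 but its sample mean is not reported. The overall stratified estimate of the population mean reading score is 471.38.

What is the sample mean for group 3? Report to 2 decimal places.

481.00

N = 30448 + 10857 + 32963 = 74268.
Overall total = μ·N = 471.38·74268 = 35008449.84.
Subtract the known strata: 30448·466.64 + 10857·455.47 = 19153292.51.
Remaining total for group 3: 35008449.84 − 19153292.51 = 15855157.33.
Divide by its size: 15855157.33 / 32963 = 480.9986... → 481.00.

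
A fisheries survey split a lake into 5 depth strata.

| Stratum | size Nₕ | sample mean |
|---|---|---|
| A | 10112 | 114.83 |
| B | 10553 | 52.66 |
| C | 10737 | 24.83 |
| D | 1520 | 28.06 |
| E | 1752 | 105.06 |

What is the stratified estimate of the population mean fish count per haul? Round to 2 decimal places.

63.74

x̄_st = (Σ Nₕx̄ₕ) / (Σ Nₕ) = (10112·114.83 + 10553·52.66 + 10737·24.83 + 1520·28.06 + 1752·105.06) / 34674
= 2210197.97 / 34674 = 63.7422... → 63.74.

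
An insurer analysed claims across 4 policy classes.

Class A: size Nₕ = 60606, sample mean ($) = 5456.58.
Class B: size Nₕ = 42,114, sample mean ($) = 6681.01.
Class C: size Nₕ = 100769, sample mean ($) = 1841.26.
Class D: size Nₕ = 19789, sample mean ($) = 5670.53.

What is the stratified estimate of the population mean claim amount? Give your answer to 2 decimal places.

4074.84

x̄_st = (Σ Nₕx̄ₕ) / (Σ Nₕ) = (60606·5456.58 + 42114·6681.01 + 100769·1841.26 + 19789·5670.53) / 223278
= 909821589.73 / 223278 = 4074.8376... → 4074.84.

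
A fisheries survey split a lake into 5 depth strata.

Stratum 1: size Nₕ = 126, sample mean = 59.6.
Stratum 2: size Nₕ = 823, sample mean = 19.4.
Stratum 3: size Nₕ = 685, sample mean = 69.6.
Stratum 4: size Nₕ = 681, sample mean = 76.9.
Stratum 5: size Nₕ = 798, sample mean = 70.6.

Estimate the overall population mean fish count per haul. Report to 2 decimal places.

57.78

N = 3113; weights Wₕ = Nₕ/N = (0.0405, 0.2644, 0.2200, 0.2188, 0.2563).
x̄_st = Σ Wₕ·x̄ₕ = 0.0405·59.6 + 0.2644·19.4 + 0.2200·69.6 + 0.2188·76.9 + 0.2563·70.6 ≈ 57.7769...
→ 57.78.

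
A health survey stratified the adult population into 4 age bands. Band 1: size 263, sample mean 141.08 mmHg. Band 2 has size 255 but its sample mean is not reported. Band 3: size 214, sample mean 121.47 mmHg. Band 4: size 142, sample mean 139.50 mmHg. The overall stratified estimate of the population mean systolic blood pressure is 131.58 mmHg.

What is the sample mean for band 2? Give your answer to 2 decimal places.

125.86

Σ Nₕx̄ₕ = N·μ, so 255·x̄_2 = 874·131.58 − (263·141.08 + 214·121.47 + 142·139.50).
= 115000.92 − 82907.62 = 32093.3.
x̄_2 = 32093.3 / 255 = 125.8561... → 125.86.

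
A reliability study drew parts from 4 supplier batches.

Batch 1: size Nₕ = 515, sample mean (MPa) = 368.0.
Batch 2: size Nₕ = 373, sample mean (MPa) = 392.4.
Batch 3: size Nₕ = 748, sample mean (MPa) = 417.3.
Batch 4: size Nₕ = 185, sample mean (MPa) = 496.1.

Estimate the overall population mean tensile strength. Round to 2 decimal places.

406.26

N = 1821; weights Wₕ = Nₕ/N = (0.2828, 0.2048, 0.4108, 0.1016).
x̄_st = Σ Wₕ·x̄ₕ = 0.2828·368.0 + 0.2048·392.4 + 0.4108·417.3 + 0.1016·496.1 ≈ 406.2625...
→ 406.26.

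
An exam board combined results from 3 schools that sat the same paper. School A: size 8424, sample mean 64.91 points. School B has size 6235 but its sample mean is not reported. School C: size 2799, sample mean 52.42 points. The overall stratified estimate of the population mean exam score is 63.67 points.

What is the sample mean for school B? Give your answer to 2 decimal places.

67.04

Σ Nₕx̄ₕ = N·μ, so 6235·x̄_B = 17458·63.67 − (8424·64.91 + 2799·52.42).
= 1111550.86 − 693525.42 = 418025.44.
x̄_B = 418025.44 / 6235 = 67.0450... → 67.04.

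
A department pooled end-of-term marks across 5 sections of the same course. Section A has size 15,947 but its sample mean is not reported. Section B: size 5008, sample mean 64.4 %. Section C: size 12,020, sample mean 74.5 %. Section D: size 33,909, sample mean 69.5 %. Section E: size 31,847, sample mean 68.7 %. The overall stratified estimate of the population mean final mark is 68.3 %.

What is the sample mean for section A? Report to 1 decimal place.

61.5

N = 15947 + 5008 + 12020 + 33909 + 31847 = 98731.
Overall total = μ·N = 68.3·98731 = 6743327.3.
Subtract the known strata: 5008·64.4 + 12020·74.5 + 33909·69.5 + 31847·68.7 = 5762569.6.
Remaining total for section A: 6743327.3 − 5762569.6 = 980757.7.
Divide by its size: 980757.7 / 15947 = 61.501... → 61.5.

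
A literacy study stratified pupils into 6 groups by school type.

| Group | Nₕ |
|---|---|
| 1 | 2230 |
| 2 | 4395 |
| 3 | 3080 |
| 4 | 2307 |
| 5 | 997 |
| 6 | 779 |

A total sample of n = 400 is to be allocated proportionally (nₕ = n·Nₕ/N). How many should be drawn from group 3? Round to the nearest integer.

89

N = 2230 + 4395 + 3080 + 2307 + 997 + 779 = 13788.
n_3 = 400·3080/13788 = 89.353... → 89.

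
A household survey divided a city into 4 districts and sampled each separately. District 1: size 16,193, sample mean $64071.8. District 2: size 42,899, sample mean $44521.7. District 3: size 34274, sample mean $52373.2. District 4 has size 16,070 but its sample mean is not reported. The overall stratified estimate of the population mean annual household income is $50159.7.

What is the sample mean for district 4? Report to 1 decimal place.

Σ Nₕx̄ₕ = N·μ, so 16070·x̄_4 = 109436·50159.7 − (16193·64071.8 + 42899·44521.7 + 34274·52373.2).
= 5489276929.2 − 4742490122.5 = 746786806.7.
x̄_4 = 746786806.7 / 16070 = 46470.865... → 46470.9.

46470.9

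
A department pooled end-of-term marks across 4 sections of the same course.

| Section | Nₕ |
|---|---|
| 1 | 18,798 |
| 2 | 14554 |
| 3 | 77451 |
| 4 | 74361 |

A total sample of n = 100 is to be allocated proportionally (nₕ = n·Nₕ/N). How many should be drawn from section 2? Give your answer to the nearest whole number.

8

Share of section 2 = 14554/185164 = 0.07860.
Allocate 100 × 0.07860 = 7.860... → 8.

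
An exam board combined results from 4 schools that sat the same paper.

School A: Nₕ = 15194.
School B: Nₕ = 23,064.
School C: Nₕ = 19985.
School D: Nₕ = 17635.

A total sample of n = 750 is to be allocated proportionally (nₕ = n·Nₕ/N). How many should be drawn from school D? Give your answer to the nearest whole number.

174

Share of school D = 17635/75878 = 0.23241.
Allocate 750 × 0.23241 = 174.309... → 174.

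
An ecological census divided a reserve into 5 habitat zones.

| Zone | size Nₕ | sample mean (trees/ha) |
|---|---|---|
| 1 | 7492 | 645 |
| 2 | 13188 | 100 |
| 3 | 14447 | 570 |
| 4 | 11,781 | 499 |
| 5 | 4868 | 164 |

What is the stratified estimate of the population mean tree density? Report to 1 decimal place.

406.8

x̄_st = (Σ Nₕx̄ₕ) / (Σ Nₕ) = (7492·645 + 13188·100 + 14447·570 + 11781·499 + 4868·164) / 51776
= 21063001 / 51776 = 406.810... → 406.8.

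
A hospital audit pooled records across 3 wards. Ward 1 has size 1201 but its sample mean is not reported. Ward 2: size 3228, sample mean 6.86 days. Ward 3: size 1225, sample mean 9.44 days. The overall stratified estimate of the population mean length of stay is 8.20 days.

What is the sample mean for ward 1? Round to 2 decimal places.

10.54

Σ Nₕx̄ₕ = N·μ, so 1201·x̄_1 = 5654·8.20 − (3228·6.86 + 1225·9.44).
= 46362.8 − 33708.08 = 12654.72.
x̄_1 = 12654.72 / 1201 = 10.5368... → 10.54.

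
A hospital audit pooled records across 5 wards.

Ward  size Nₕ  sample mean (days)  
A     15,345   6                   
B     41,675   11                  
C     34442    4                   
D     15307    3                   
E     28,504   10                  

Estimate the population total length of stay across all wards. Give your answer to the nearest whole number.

A: 15345·6 = 92070
B: 41675·11 = 458425
C: 34442·4 = 137768
D: 15307·3 = 45921
E: 28504·10 = 285040
τ̂ = Σ Nₕx̄ₕ = 1019224.

1019224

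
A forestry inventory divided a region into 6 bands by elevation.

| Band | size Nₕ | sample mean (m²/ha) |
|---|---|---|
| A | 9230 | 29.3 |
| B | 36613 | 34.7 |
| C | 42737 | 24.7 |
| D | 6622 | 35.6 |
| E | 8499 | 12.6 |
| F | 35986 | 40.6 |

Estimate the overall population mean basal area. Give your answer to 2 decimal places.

31.50

N = 139687; weights Wₕ = Nₕ/N = (0.0661, 0.2621, 0.3059, 0.0474, 0.0608, 0.2576).
x̄_st = Σ Wₕ·x̄ₕ = 0.0661·29.3 + 0.2621·34.7 + 0.3059·24.7 + 0.0474·35.6 + 0.0608·12.6 + 0.2576·40.6 ≈ 31.5017...
→ 31.50.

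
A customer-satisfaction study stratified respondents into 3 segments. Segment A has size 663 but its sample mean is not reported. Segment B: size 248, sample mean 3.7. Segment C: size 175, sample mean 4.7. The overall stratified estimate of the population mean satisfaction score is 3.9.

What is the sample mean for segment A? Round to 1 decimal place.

3.8

N = 663 + 248 + 175 = 1086.
Overall total = μ·N = 3.9·1086 = 4235.4.
Subtract the known strata: 248·3.7 + 175·4.7 = 1740.1.
Remaining total for segment A: 4235.4 − 1740.1 = 2495.3.
Divide by its size: 2495.3 / 663 = 3.764... → 3.8.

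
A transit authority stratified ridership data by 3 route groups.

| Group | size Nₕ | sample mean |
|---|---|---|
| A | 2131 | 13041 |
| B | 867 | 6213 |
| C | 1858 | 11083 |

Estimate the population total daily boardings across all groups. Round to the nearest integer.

53769256

A: 2131·13041 = 27790371
B: 867·6213 = 5386671
C: 1858·11083 = 20592214
τ̂ = Σ Nₕx̄ₕ = 53769256.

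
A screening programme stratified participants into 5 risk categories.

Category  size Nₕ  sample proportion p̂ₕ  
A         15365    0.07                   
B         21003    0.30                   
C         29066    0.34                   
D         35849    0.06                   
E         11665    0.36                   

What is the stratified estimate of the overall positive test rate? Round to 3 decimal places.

Wₕ = Nₕ/N with N = 112948: 0.1360, 0.1860, 0.2573, 0.3174, 0.1033.
p̂_st = 0.1360·0.07 + 0.1860·0.30 + 0.2573·0.34 + 0.3174·0.06 + 0.1033·0.36 ≈ 0.20903... → 0.209.

0.209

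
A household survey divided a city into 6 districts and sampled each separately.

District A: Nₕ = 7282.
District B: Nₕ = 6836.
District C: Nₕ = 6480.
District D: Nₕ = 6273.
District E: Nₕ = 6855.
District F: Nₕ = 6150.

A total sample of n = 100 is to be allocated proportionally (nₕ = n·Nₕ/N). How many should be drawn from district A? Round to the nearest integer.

Share of district A = 7282/39876 = 0.18262.
Allocate 100 × 0.18262 = 18.262... → 18.

18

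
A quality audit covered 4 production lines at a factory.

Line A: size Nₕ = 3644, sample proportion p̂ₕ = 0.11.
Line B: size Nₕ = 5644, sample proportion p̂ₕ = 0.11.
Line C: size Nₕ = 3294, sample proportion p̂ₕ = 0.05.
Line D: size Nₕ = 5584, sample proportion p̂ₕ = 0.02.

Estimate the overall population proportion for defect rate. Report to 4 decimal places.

0.0715

N = 3644 + 5644 + 3294 + 5584 = 18166.
Overall proportion = Σ (Nₕ/N)·p̂ₕ.
Σ Nₕp̂ₕ = 400.84 + 620.84 + 164.7 + 111.68 = 1298.06.
1298.06 / 18166 = 0.071455... → 0.0715.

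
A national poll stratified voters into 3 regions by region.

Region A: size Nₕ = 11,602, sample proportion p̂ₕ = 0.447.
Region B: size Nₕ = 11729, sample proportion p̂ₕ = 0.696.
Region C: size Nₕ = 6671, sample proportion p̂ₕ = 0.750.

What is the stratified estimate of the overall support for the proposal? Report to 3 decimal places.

0.612

Wₕ = Nₕ/N with N = 30002: 0.3867, 0.3909, 0.2224.
p̂_st = 0.3867·0.447 + 0.3909·0.696 + 0.2224·0.750 ≈ 0.61172... → 0.612.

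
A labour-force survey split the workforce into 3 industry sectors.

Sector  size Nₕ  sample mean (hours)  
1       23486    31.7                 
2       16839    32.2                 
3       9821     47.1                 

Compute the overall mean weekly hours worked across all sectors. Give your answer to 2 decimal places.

N = 50146; weights Wₕ = Nₕ/N = (0.4684, 0.3358, 0.1958).
x̄_st = Σ Wₕ·x̄ₕ = 0.4684·31.7 + 0.3358·32.2 + 0.1958·47.1 ≈ 34.8840...
→ 34.88.

34.88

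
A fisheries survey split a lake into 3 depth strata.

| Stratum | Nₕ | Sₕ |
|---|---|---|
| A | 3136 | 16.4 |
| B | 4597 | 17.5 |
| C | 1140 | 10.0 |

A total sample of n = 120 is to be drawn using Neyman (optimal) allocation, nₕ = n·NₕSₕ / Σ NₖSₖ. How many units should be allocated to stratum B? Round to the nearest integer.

A: NₕSₕ = 3136·16.4 = 51430.4
B: NₕSₕ = 4597·17.5 = 80447.5
C: NₕSₕ = 1140·10.0 = 11400
Σ NₕSₕ = 143277.9.
n_B = 120·80447.5/143277.9 = 67.377... → 67.

67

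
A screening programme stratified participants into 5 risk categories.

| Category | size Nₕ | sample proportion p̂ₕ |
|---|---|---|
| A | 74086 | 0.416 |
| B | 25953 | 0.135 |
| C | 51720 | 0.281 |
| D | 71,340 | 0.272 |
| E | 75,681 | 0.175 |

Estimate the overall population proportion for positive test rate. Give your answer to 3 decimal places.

0.273

N = 74086 + 25953 + 51720 + 71340 + 75681 = 298780.
Overall proportion = Σ (Nₕ/N)·p̂ₕ.
Σ Nₕp̂ₕ = 30819.776 + 3503.655 + 14533.32 + 19404.48 + 13244.175 = 81505.406.
81505.406 / 298780 = 0.27279... → 0.273.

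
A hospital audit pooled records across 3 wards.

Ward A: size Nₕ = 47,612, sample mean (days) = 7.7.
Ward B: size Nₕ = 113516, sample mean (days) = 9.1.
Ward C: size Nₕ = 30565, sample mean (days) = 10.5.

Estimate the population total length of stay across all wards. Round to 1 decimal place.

1720540.5

Estimate total by summing Nₕ·x̄ₕ over strata.
47612·7.7 + 113516·9.1 + 30565·10.5 = 366612.4 + 1032995.6 + 320932.5 = 1720540.5.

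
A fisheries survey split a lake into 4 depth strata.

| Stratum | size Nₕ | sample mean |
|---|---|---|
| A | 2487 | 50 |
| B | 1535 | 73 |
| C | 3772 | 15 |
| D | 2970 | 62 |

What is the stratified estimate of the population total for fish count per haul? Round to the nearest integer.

477125

A: 2487·50 = 124350
B: 1535·73 = 112055
C: 3772·15 = 56580
D: 2970·62 = 184140
τ̂ = Σ Nₕx̄ₕ = 477125.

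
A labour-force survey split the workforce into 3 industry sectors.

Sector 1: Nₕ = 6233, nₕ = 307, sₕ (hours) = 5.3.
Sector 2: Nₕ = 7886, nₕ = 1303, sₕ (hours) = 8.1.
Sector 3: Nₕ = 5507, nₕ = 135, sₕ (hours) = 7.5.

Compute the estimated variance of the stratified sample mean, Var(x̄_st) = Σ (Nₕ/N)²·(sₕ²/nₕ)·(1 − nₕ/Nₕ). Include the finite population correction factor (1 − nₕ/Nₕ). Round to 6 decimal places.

N = 19626. Term for each stratum: Wₕ²sₕ²/nₕ·(1−nₕ/Nₕ).
Var(x̄_st) = 0.008774221 + 0.006786450 + 0.032001936 = 0.047562607 → 0.047563.

0.047563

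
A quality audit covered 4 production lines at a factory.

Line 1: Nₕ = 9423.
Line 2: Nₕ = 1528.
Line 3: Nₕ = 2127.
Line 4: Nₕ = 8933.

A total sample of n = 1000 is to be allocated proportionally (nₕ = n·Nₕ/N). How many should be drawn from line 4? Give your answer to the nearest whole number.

N = 9423 + 1528 + 2127 + 8933 = 22011.
n_4 = 1000·8933/22011 = 405.843... → 406.

406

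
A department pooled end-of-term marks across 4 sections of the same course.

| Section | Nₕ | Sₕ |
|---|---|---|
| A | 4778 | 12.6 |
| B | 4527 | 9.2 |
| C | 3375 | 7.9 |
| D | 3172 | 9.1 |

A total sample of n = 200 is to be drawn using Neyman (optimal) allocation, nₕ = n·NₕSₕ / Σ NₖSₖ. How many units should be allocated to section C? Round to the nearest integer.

Σ NₕSₕ = 4778·12.6 + 4527·9.2 + 3375·7.9 + 3172·9.1 = 157378.9.
Share for C: 26662.5/157378.9 = 0.16942.
n_C = 200 × 0.16942 = 33.883... → 34.

34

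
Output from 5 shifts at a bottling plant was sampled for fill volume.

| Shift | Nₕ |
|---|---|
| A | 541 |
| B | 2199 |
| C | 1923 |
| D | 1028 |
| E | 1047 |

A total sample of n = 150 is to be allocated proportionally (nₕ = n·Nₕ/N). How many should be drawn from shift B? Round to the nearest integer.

Share of shift B = 2199/6738 = 0.32636.
Allocate 150 × 0.32636 = 48.954... → 49.

49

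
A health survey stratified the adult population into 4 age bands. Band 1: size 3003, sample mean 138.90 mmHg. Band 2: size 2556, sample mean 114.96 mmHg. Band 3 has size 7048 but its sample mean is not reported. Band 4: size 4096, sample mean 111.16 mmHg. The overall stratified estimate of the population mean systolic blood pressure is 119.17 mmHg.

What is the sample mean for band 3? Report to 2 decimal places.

N = 3003 + 2556 + 7048 + 4096 = 16703.
Overall total = μ·N = 119.17·16703 = 1990496.51.
Subtract the known strata: 3003·138.90 + 2556·114.96 + 4096·111.16 = 1166265.82.
Remaining total for band 3: 1990496.51 − 1166265.82 = 824230.69.
Divide by its size: 824230.69 / 7048 = 116.9453... → 116.95.

116.95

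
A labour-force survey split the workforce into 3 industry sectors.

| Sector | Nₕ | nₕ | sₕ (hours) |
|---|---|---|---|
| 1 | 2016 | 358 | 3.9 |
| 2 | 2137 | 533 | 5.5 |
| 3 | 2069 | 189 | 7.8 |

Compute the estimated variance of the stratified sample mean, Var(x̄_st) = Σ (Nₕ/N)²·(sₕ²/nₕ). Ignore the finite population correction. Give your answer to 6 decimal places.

0.046750

N = 6222. Term for each stratum: Wₕ²sₕ²/nₕ.
Var(x̄_st) = 0.004460332 + 0.006694948 + 0.035594949 = 0.046750229 → 0.046750.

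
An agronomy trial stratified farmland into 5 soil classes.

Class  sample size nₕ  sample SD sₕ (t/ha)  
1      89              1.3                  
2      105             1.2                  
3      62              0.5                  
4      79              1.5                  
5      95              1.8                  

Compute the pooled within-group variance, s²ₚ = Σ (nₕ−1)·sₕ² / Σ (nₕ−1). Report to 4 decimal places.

1: (89−1)·1.3² = 88·1.69 = 148.72
2: (105−1)·1.2² = 104·1.44 = 149.76
3: (62−1)·0.5² = 61·0.25 = 15.25
4: (79−1)·1.5² = 78·2.25 = 175.5
5: (95−1)·1.8² = 94·3.24 = 304.56
Numerator = 793.79; denominator = Σ(nₕ−1) = 425.
s²ₚ = 793.79/425 = 1.867741... → 1.8677.

1.8677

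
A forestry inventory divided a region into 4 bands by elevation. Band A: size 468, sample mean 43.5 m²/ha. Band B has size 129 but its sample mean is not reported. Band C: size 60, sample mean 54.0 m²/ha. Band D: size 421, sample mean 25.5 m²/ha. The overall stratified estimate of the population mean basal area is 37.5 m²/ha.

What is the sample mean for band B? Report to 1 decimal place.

47.2

Σ Nₕx̄ₕ = N·μ, so 129·x̄_B = 1078·37.5 − (468·43.5 + 60·54.0 + 421·25.5).
= 40425 − 34333.5 = 6091.5.
x̄_B = 6091.5 / 129 = 47.221... → 47.2.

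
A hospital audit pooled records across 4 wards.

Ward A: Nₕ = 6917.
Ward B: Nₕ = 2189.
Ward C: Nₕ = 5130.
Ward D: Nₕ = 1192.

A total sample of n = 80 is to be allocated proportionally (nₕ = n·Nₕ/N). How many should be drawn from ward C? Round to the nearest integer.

27

N = 6917 + 2189 + 5130 + 1192 = 15428.
n_C = 80·5130/15428 = 26.601... → 27.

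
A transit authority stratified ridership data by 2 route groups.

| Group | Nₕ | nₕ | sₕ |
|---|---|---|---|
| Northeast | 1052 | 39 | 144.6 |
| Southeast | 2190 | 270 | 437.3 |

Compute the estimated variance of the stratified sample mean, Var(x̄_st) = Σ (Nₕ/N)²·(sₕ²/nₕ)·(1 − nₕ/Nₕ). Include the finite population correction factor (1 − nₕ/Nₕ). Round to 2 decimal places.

337.70

N = 3242. Term for each stratum: Wₕ²sₕ²/nₕ·(1−nₕ/Nₕ).
Var(x̄_st) = 54.35896 + 283.34432 = 337.70328 → 337.70.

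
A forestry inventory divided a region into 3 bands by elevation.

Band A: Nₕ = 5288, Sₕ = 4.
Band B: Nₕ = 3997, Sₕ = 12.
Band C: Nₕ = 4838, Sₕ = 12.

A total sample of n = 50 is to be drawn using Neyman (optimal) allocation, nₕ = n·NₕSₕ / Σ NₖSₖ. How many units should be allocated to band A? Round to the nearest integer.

8

Σ NₕSₕ = 5288·4 + 3997·12 + 4838·12 = 127172.
Share for A: 21152/127172 = 0.16633.
n_A = 50 × 0.16633 = 8.316... → 8.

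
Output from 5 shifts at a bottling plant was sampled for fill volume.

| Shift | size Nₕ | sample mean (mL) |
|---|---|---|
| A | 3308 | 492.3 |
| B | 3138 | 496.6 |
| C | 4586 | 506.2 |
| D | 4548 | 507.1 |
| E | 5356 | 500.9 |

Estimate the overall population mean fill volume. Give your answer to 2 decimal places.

501.40

N = 20936; weights Wₕ = Nₕ/N = (0.1580, 0.1499, 0.2190, 0.2172, 0.2558).
x̄_st = Σ Wₕ·x̄ₕ = 0.1580·492.3 + 0.1499·496.6 + 0.2190·506.2 + 0.2172·507.1 + 0.2558·500.9 ≈ 501.4045...
→ 501.40.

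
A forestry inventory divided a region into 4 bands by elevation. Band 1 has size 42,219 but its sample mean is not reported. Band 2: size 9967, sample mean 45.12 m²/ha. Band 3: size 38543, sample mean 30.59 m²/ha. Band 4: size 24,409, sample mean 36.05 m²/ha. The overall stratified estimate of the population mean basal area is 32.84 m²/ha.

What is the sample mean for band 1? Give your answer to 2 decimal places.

30.14

N = 42219 + 9967 + 38543 + 24409 = 115138.
Overall total = μ·N = 32.84·115138 = 3781131.92.
Subtract the known strata: 9967·45.12 + 38543·30.59 + 24409·36.05 = 2508685.86.
Remaining total for band 1: 3781131.92 − 2508685.86 = 1272446.06.
Divide by its size: 1272446.06 / 42219 = 30.1392... → 30.14.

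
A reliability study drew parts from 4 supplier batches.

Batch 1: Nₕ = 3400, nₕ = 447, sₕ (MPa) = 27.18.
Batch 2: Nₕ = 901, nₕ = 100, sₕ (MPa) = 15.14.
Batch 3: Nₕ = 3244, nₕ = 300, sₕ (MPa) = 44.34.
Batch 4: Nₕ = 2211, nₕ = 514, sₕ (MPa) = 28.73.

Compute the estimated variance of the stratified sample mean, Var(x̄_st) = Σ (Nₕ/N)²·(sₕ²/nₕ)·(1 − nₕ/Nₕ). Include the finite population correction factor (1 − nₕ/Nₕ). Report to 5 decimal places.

0.91260

N = 9756. Term for each stratum: Wₕ²sₕ²/nₕ·(1−nₕ/Nₕ).
Var(x̄_st) = 0.17433724 + 0.01738063 + 0.65757484 + 0.06330458 = 0.91259729 → 0.91260.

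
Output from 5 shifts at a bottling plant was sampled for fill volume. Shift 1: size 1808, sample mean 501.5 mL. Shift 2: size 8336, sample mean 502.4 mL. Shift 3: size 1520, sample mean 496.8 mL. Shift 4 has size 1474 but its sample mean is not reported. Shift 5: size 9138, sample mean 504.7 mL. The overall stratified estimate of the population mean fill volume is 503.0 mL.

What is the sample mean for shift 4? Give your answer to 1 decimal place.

Σ Nₕx̄ₕ = N·μ, so 1474·x̄_4 = 22276·503.0 − (1808·501.5 + 8336·502.4 + 1520·496.8 + 9138·504.7).
= 11204828 − 10461803 = 743025.
x̄_4 = 743025 / 1474 = 504.088... → 504.1.

504.1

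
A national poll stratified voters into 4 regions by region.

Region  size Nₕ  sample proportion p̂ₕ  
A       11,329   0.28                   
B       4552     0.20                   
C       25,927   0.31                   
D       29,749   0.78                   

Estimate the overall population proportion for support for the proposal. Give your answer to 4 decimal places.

0.4936

N = 11329 + 4552 + 25927 + 29749 = 71557.
Overall proportion = Σ (Nₕ/N)·p̂ₕ.
Σ Nₕp̂ₕ = 3172.12 + 910.4 + 8037.37 + 23204.22 = 35324.11.
35324.11 / 71557 = 0.493650... → 0.4936.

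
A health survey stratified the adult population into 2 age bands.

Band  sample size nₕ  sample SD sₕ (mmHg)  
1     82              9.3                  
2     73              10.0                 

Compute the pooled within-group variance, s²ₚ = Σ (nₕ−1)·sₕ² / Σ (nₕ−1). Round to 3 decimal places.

1: (82−1)·9.3² = 81·86.49 = 7005.69
2: (73−1)·10.0² = 72·100 = 7200
Numerator = 14205.69; denominator = Σ(nₕ−1) = 153.
s²ₚ = 14205.69/153 = 92.84765... → 92.848.

92.848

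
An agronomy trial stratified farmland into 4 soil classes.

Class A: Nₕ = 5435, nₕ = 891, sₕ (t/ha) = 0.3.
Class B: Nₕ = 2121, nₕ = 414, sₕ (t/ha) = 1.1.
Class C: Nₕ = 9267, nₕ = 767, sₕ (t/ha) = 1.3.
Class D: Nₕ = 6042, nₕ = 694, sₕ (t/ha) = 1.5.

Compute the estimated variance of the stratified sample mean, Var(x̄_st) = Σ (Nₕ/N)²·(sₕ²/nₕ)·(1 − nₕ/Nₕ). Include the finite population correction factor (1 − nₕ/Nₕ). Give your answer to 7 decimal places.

N = 22865; Wₕ = Nₕ/N.
class A: (5435/22865)²·0.3²/891·(1 − 891/5435) = 0.0000047716
class B: (2121/22865)²·1.1²/414·(1 − 414/2121) = 0.0000202403
class C: (9267/22865)²·1.3²/767·(1 − 767/9267) = 0.0003319763
class D: (6042/22865)²·1.5²/694·(1 − 694/6042) = 0.0002003793
Sum = 0.0005573674 → 0.0005574.

0.0005574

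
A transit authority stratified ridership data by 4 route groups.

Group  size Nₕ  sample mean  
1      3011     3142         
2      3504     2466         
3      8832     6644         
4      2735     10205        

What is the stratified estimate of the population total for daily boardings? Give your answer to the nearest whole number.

104691909

Population total = Σ Nₕ·x̄ₕ (each stratum's size times its mean).
3011·3142 + 3504·2466 + 8832·6644 + 2735·10205 = 9460562 + 8640864 + 58679808 + 27910675 = 104691909.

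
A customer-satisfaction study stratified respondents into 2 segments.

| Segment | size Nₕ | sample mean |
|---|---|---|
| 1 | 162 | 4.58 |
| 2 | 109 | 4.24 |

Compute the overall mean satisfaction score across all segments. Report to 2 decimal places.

4.44

x̄_st = (Σ Nₕx̄ₕ) / (Σ Nₕ) = (162·4.58 + 109·4.24) / 271
= 1204.12 / 271 = 4.4432... → 4.44.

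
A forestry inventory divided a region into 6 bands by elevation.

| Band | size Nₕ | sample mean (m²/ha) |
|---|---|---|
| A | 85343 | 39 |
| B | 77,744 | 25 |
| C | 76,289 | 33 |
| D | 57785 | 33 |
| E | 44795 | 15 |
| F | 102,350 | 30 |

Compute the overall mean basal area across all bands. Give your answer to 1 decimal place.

30.2

x̄_st = (Σ Nₕx̄ₕ) / (Σ Nₕ) = (85343·39 + 77744·25 + 76289·33 + 57785·33 + 44795·15 + 102350·30) / 444306
= 13438844 / 444306 = 30.247... → 30.2.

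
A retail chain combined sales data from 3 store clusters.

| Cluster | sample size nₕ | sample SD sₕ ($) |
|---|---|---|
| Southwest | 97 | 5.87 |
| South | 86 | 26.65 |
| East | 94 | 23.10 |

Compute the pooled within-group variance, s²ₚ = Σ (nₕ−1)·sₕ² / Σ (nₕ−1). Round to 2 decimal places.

413.51

Southwest: (97−1)·5.87² = 96·34.4569 = 3307.8624
South: (86−1)·26.65² = 85·710.2225 = 60368.9125
East: (94−1)·23.10² = 93·533.61 = 49625.73
Numerator = 113302.5049; denominator = Σ(nₕ−1) = 274.
s²ₚ = 113302.5049/274 = 413.5128... → 413.51.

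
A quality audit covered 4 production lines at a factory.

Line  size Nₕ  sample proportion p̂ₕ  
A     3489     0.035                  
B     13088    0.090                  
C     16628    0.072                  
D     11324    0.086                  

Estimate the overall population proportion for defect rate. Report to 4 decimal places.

0.0780

N = 3489 + 13088 + 16628 + 11324 = 44529.
Overall proportion = Σ (Nₕ/N)·p̂ₕ.
Σ Nₕp̂ₕ = 122.115 + 1177.92 + 1197.216 + 973.864 = 3471.115.
3471.115 / 44529 = 0.077952... → 0.0780.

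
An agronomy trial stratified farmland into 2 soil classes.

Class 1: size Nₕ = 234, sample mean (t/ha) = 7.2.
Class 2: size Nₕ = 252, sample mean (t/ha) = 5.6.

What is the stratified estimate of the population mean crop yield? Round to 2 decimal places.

N = 234 + 252 = 486.
Overall mean = Σ (Nₕ/N)·x̄ₕ — weight by population share, not a simple average.
Σ Nₕx̄ₕ = 234·7.2 + 252·5.6 = 1684.8 + 1411.2 = 3096.
Divide by N: 3096 / 486 = 6.3704... → 6.37.

6.37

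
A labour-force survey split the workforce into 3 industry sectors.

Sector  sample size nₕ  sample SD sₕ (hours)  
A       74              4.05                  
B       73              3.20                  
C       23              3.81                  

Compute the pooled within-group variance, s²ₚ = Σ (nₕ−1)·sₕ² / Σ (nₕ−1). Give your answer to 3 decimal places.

13.497

Degrees of freedom: 73 + 72 + 22 = 167.
Σ(nₕ−1)sₕ² = 73·16.4025 + 72·10.24 + 22·14.5161 = 2254.0167.
s²ₚ = 2254.0167 / 167 = 13.49711... → 13.497.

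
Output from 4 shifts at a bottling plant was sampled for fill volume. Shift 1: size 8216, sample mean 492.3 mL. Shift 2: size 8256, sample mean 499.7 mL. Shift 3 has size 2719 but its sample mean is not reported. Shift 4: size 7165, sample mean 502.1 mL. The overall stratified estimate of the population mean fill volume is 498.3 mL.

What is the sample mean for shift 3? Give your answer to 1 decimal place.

Σ Nₕx̄ₕ = N·μ, so 2719·x̄_3 = 26356·498.3 − (8216·492.3 + 8256·499.7 + 7165·502.1).
= 13133194.8 − 11767806.5 = 1365388.3.
x̄_3 = 1365388.3 / 2719 = 502.166... → 502.2.

502.2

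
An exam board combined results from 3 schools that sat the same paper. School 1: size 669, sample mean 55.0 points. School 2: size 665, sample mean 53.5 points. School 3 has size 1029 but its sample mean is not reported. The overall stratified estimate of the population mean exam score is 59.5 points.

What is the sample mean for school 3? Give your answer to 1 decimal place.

N = 669 + 665 + 1029 = 2363.
Overall total = μ·N = 59.5·2363 = 140598.5.
Subtract the known strata: 669·55.0 + 665·53.5 = 72372.5.
Remaining total for school 3: 140598.5 − 72372.5 = 68226.
Divide by its size: 68226 / 1029 = 66.303... → 66.3.

66.3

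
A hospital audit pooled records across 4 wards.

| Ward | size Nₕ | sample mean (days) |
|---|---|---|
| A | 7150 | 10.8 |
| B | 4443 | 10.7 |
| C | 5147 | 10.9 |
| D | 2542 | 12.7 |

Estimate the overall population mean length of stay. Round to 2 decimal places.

N = 7150 + 4443 + 5147 + 2542 = 19282.
Weight each subgroup mean by Nₕ/N and sum.
Σ Nₕx̄ₕ = 7150·10.8 + 4443·10.7 + 5147·10.9 + 2542·12.7 = 77220 + 47540.1 + 56102.3 + 32283.4 = 213145.8.
Divide by N: 213145.8 / 19282 = 11.0541... → 11.05.

11.05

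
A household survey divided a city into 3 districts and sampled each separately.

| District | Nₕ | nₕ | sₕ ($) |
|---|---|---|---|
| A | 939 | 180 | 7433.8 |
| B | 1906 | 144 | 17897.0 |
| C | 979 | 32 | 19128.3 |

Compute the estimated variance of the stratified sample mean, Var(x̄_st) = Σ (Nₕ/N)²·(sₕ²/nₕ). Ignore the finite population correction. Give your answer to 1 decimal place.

1320540.2

N = 3824. Term for each stratum: Wₕ²sₕ²/nₕ.
Var(x̄_st) = 18511.6298 + 552596.3468 + 749432.2655 = 1320540.2422 → 1320540.2.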